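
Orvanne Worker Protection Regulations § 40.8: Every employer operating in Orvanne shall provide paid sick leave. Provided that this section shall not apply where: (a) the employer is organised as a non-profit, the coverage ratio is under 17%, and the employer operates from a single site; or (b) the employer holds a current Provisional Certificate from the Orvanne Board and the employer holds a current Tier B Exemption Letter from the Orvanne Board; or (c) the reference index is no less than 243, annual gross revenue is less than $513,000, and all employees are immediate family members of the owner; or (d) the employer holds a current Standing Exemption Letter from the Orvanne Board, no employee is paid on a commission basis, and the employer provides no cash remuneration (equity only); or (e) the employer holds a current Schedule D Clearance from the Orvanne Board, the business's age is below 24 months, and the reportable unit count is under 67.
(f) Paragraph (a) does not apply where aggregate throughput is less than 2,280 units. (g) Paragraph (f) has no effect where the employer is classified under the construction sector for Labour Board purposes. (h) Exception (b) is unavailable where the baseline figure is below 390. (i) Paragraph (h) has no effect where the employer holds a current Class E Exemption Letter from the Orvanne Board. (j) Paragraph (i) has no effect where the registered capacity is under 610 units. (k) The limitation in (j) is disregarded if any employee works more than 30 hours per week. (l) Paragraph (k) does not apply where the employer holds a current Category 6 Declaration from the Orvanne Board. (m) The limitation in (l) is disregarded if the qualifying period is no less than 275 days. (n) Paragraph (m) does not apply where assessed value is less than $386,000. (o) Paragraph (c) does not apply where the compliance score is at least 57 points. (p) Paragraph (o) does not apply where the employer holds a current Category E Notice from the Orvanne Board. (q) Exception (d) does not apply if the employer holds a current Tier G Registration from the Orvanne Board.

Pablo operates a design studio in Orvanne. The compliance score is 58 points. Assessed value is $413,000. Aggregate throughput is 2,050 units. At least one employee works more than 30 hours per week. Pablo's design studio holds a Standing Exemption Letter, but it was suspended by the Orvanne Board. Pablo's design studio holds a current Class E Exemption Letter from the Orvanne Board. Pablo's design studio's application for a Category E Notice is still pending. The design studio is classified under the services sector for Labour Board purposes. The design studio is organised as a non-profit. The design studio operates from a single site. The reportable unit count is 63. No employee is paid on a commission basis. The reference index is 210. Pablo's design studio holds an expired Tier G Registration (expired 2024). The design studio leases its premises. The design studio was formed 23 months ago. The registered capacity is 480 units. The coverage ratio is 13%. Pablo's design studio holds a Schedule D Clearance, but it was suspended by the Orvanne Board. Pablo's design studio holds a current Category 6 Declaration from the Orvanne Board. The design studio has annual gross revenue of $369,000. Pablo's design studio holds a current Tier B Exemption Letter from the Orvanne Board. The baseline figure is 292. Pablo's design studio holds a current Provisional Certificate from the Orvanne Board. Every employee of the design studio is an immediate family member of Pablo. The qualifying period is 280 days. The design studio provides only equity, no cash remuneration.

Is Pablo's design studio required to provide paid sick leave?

No — exception (b) applies; Pablo's design studio is not required to provide paid sick leave.

Exception (a)'s conditions are all satisfied: the employer is a non-profit; the coverage ratio is 13%, under the 17% limit; the employer operates from a single site. But: (f) applies — aggregate throughput is 2,050 units, less than the 2,280 units limit. (g) is not triggered (the design studio is classified under the services sector), so (f) stands. Exception (a) does not apply.
Exception (b) is satisfied on its face — a current Provisional Certificate is held; a current Tier B Exemption Letter is held. Under paragraphs (h)–(n): (h) would limit (b) — the baseline figure is 292, below the 390 limit — but (i) sets (h) aside: (i) operates against (h): a current Class E Exemption Letter is held. (j) would limit (i) — the registered capacity is 480 units, under the 610 units limit — but (k) sets (j) aside: (k) operates — at least one employee exceeds 30 hours/week. (l) is engaged (a current Category 6 Declaration is held), but is set aside by (m): (m) operates against (l): the qualifying period is 280 days, meeting the 275 days threshold. (n), which would lift (m), does not operate here — assessed value is $413,000, not less than $386,000. (b) remains available.
Exception (c) does not apply: the reference index is 210, short of 243.
Exception (d) requires that the employer holds a current Standing Exemption Letter from the Orvanne Board; but there is no Standing Exemption Letter in force, so (d) is unavailable.
Exception (e) does not apply: there is no Schedule D Clearance in force.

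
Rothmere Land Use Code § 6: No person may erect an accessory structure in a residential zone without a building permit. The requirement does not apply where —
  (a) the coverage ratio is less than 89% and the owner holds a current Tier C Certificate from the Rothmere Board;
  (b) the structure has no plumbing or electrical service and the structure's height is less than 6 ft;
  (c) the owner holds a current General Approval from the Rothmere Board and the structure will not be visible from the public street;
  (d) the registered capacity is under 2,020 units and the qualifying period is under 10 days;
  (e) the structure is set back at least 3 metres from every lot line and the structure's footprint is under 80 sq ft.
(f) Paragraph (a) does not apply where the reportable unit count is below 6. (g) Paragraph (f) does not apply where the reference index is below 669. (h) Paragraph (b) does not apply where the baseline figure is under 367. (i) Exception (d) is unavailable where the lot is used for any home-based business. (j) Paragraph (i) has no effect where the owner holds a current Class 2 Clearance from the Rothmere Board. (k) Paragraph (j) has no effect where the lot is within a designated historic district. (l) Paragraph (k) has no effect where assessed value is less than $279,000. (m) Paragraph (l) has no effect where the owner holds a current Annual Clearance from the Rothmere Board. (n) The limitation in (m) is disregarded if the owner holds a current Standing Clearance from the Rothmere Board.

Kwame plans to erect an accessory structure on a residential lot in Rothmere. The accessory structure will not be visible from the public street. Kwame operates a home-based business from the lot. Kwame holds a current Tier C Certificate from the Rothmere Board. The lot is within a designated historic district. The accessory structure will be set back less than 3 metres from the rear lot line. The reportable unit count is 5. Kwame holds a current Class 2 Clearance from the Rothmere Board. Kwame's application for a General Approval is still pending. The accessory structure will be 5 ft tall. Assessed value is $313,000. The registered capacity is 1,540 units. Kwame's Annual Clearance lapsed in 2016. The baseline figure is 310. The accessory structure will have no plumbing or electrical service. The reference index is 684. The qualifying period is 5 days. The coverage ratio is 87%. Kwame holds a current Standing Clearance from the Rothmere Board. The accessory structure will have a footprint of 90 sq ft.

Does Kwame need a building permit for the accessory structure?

Exception (a)'s conditions are all satisfied: the coverage ratio is 87%, less than the 89% limit; a current Tier C Certificate is held. But: (f) is triggered — the reportable unit count is 5, below the 6 limit. (g) is inapplicable (the reference index is 684, not below 669), so (f) stands. (a) is therefore removed.
Exception (b): there is no plumbing or electrical service; the structure's height is 5 ft, less than the 6 ft limit — every condition holds. Turning to paragraph (h): (h) operates against (b): the baseline figure is 310, under the 367 limit. So (b) is unavailable.
Exception (c) requires that the owner holds a current General Approval from the Rothmere Board; but no current General Approval is held, so (c) is unavailable.
Exception (d)'s conditions are all satisfied: the registered capacity is 1,540 units, under the 2,020 units limit; the qualifying period is 5 days, under the 10 days limit. But: (i) operates against (d): a home-based business operates on the lot. (j) would limit (i) — a current Class 2 Clearance is held — but (k) sets (j) aside: (k) operates against (j): the lot is in a historic district. (l), which would lift (k), does not operate here — assessed value is $313,000, not less than $279,000. So (d) is unavailable.
Exception (e) requires that the structure is set back at least 3 metres from every lot line; but the rear setback is under 3 m, so (e) is unavailable.
Every exception is unavailable, so the rule governs.

Yes — Kwame must obtain a building permit.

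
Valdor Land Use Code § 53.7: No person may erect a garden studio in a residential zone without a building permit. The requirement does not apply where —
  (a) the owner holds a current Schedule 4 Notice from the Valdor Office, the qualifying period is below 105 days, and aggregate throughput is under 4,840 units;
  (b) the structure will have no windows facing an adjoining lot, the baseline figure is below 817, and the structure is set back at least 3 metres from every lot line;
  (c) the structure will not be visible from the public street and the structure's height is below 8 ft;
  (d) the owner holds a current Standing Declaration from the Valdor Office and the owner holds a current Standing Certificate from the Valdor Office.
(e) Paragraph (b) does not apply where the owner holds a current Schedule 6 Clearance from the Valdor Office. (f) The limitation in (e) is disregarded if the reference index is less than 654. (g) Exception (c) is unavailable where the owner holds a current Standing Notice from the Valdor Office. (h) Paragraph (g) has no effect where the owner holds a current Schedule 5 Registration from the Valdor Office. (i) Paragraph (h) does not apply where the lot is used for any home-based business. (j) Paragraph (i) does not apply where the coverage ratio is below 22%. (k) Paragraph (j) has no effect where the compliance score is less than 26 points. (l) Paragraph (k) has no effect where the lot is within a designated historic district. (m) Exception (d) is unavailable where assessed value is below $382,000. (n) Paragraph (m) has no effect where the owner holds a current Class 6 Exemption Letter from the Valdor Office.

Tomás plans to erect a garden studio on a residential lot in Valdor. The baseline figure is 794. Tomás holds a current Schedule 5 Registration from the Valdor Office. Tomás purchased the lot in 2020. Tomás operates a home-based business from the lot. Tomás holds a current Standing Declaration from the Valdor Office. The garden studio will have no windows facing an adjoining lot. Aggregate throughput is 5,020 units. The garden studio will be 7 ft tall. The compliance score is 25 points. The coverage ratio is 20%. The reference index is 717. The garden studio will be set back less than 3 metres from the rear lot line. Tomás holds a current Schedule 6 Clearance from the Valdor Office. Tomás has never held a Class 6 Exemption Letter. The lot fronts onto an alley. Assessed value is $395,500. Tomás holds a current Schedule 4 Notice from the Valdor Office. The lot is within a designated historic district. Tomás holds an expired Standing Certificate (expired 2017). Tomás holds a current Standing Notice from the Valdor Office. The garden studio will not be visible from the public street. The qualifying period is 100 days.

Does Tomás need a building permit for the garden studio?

Exception (a) fails — aggregate throughput is 5,020 units, not under 4,840 units.
Exception (b) requires that the structure is set back at least 3 metres from every lot line; but the rear setback is under 3 m, so (b) is unavailable.
Exception (c): the structure will not be visible from the street; the structure's height is 7 ft, below the 8 ft limit — every condition holds. Considering the limiting provisions: (g) would limit (c) — a current Standing Notice is held — but (h) sets (g) aside: (h) operates against (g): a current Schedule 5 Registration is held. (i) is engaged (a home-based business operates on the lot), but is displaced by (j): (j) operates against (i): the coverage ratio is 20%, below the 22% limit. (k) would limit (j) — the compliance score is 25 points, less than the 26 points limit — but (l) sets (k) aside: (l) operates — the lot is in a historic district. (c) remains available.
Exception (d) requires that the owner holds a current Standing Certificate from the Valdor Office; but the Standing Certificate is not current, so (d) is unavailable.

No — exception (c) applies; Tomás does not need a building permit.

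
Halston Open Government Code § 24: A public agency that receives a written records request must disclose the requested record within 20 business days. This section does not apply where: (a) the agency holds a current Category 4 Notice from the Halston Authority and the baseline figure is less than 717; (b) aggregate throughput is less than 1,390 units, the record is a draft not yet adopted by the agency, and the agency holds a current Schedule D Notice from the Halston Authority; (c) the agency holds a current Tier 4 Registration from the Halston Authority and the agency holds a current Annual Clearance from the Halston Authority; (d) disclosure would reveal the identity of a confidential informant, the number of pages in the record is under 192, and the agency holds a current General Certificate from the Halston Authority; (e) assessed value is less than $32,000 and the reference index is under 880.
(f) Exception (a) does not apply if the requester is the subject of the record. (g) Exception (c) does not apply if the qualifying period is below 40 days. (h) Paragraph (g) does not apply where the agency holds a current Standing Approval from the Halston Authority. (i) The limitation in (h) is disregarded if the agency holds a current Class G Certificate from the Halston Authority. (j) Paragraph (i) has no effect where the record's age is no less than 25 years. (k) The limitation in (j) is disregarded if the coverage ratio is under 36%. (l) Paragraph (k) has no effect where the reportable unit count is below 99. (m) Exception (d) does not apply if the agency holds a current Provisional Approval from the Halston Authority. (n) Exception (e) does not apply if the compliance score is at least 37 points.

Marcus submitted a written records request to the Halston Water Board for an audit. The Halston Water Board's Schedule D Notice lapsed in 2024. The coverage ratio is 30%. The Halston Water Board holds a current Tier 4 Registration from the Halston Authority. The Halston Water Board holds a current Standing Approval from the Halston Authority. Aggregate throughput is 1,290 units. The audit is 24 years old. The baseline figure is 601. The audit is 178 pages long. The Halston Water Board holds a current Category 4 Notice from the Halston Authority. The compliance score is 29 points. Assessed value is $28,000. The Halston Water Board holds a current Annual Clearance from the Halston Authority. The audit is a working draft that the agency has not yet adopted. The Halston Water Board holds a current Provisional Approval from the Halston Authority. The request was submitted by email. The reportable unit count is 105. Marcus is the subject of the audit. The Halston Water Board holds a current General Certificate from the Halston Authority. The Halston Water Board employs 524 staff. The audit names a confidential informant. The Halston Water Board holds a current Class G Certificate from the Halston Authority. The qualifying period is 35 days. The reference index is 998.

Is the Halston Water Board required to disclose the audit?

Yes — the Halston Water Board must disclose the audit.

Exception (a)'s conditions are all satisfied: a current Category 4 Notice is held; the baseline figure is 601, less than the 717 limit. Turning to paragraph (f): (f) applies — Marcus is the subject of the audit. Exception (a) does not apply.
Exception (b) does not apply: the Schedule D Notice is not current.
Exception (c): a current Tier 4 Registration is held; a current Annual Clearance is held — every condition holds. But applying paragraphs (g)–(l): (g) operates against (c): the qualifying period is 35 days, below the 40 days limit. (h) is engaged (a current Standing Approval is held), but is overridden by (i): (i) applies — a current Class G Certificate is held. (j) is inapplicable (the record's age is 24 years, short of 25 years), so (i) stands. Exception (c) does not apply.
Exception (d)'s conditions are all satisfied: the audit names a confidential informant; the number of pages in the record is 178, under the 192 limit; a current General Certificate is held. Turning to paragraph (m): (m) is triggered — a current Provisional Approval is held. Exception (d) does not apply.
Exception (e) does not apply: the reference index is 998, not under 880.
Every exception is unavailable, so the rule governs.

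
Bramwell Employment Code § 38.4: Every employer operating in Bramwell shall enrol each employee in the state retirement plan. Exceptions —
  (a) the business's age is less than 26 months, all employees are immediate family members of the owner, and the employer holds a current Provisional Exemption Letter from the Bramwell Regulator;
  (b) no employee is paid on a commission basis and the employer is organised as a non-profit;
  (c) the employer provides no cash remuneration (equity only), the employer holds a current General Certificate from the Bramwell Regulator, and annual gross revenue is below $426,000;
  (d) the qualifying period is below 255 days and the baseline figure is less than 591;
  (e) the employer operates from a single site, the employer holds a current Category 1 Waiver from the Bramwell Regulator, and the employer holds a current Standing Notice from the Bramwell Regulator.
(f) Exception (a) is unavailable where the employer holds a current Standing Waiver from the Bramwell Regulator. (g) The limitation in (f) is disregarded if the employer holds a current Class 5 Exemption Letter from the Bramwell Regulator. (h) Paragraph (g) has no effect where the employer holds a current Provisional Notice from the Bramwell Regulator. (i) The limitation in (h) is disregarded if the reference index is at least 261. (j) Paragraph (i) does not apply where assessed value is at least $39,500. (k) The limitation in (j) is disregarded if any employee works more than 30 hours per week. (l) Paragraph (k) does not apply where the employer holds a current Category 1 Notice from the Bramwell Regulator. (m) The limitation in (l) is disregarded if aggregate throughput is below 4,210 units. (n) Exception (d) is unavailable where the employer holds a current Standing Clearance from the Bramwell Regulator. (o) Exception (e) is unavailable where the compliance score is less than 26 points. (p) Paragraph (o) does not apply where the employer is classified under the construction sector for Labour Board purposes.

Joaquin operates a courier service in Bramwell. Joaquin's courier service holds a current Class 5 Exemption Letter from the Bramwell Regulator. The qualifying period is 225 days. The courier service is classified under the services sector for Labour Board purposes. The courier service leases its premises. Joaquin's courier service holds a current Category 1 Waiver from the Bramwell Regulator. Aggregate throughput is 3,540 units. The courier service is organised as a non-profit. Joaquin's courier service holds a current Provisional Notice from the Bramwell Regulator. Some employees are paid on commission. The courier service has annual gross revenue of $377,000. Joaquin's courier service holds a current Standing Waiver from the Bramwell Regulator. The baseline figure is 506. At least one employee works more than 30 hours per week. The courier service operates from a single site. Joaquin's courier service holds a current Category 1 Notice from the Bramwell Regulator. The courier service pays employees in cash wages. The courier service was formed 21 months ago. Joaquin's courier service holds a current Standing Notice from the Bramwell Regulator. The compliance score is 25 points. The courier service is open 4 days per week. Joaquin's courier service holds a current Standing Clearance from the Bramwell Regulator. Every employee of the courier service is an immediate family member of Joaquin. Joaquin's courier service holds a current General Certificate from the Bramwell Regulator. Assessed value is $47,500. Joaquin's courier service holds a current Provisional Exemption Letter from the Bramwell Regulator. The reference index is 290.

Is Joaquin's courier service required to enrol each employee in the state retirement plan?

No — exception (a) applies; Joaquin's courier service is not required to enrol each employee in the state retirement plan.

Exception (a)'s conditions are all satisfied: the business's age is 21 months, less than the 26 months limit; every employee is an immediate family member; a current Provisional Exemption Letter is held. As to paragraphs (f)–(m): (f) would limit (a) — a current Standing Waiver is held — but (g) sets (f) aside: (g) operates — a current Class 5 Exemption Letter is held. (h) applies (a current Provisional Notice is held), but is itself disapplied by (i): (i) operates — the reference index is 290, meeting the 261 threshold. (j) would limit (i) — assessed value is $47,500, meeting the $39,500 threshold — but (k) sets (j) aside: (k) operates against (j): at least one employee exceeds 30 hours/week. (l) applies (a current Category 1 Notice is held), but is itself disapplied by (m): (m) operates against (l): aggregate throughput is 3,540 units, below the 4,210 units limit. Exception (a) stands.
Exception (b) fails — some employees are paid on commission.
Exception (c) does not apply: employees are paid cash wages.
Exception (d)'s conditions are all satisfied: the qualifying period is 225 days, below the 255 days limit; the baseline figure is 506, less than the 591 limit. Turning to paragraph (n): (n) operates against (d): a current Standing Clearance is held. Exception (d) does not apply.
Exception (e): the employer operates from a single site; a current Category 1 Waiver is held; a current Standing Notice is held — every condition holds. But: (o) operates against (e): the compliance score is 25 points, less than the 26 points limit. (p), which would lift (o), does not operate here — the courier service is classified under the services sector. (e) is therefore removed.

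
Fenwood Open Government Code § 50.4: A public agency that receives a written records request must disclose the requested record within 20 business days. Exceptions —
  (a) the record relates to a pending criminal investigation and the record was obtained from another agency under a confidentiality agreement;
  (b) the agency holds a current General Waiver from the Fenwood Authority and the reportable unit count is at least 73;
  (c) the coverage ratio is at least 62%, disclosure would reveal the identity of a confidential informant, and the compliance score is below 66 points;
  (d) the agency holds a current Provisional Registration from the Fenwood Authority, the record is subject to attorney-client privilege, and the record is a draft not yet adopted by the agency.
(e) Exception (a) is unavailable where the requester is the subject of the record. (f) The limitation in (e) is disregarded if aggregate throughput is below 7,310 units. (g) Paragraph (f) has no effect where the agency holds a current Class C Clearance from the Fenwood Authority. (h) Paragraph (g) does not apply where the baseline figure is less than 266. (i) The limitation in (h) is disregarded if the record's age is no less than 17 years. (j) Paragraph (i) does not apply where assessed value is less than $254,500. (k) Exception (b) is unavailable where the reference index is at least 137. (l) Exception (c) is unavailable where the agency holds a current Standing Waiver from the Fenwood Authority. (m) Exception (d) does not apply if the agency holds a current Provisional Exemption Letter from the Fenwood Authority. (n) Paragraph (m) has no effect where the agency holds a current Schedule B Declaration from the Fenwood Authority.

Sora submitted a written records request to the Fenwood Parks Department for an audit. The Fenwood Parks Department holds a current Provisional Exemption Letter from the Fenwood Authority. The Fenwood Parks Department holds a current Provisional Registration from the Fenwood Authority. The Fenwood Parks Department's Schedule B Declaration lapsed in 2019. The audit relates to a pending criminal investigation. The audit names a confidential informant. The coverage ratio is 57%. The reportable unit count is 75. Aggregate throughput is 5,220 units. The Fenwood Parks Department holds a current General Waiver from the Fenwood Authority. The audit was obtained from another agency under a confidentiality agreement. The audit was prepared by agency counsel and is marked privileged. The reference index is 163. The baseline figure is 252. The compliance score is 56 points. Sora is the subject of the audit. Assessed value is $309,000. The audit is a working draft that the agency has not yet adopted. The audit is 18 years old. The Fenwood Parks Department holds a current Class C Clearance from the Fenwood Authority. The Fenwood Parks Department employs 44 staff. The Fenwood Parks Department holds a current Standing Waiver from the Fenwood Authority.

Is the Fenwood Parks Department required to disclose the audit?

Exception (a)'s conditions are all satisfied: the audit relates to a pending investigation; the audit was obtained under a confidentiality agreement. But applying paragraphs (e)–(j): (e) operates against (a): Sora is the subject of the audit. (f) is engaged (aggregate throughput is 5,220 units, below the 7,310 units limit), but is itself disapplied by (g): (g) operates against (f): a current Class C Clearance is held. (h) operates (the baseline figure is 252, less than the 266 limit), but is displaced by (i): (i) is engaged — the record's age is 18 years, meeting the 17 years threshold. (j), which would lift (i), is inapplicable — assessed value is $309,000, not less than $254,500. So (a) is unavailable.
All of (b)'s requirements are met (a current General Waiver is held; the reportable unit count is 75, meeting the 73 threshold). But applying paragraph (k): (k) applies — the reference index is 163, meeting the 137 threshold. Exception (b) does not apply.
Exception (c) fails — the coverage ratio is 57%, short of 62%.
All of (d)'s requirements are met (a current Provisional Registration is held; the audit is privileged; the audit is an unadopted draft). However, paragraphs (m)–(n) must be considered: (m) is triggered — a current Provisional Exemption Letter is held. (n) does not operate here (no current Schedule B Declaration is held), so (m) stands. (d) is therefore removed.
No exception is made out. the Fenwood Parks Department falls within the general rule.

Yes — the Fenwood Parks Department must disclose the audit.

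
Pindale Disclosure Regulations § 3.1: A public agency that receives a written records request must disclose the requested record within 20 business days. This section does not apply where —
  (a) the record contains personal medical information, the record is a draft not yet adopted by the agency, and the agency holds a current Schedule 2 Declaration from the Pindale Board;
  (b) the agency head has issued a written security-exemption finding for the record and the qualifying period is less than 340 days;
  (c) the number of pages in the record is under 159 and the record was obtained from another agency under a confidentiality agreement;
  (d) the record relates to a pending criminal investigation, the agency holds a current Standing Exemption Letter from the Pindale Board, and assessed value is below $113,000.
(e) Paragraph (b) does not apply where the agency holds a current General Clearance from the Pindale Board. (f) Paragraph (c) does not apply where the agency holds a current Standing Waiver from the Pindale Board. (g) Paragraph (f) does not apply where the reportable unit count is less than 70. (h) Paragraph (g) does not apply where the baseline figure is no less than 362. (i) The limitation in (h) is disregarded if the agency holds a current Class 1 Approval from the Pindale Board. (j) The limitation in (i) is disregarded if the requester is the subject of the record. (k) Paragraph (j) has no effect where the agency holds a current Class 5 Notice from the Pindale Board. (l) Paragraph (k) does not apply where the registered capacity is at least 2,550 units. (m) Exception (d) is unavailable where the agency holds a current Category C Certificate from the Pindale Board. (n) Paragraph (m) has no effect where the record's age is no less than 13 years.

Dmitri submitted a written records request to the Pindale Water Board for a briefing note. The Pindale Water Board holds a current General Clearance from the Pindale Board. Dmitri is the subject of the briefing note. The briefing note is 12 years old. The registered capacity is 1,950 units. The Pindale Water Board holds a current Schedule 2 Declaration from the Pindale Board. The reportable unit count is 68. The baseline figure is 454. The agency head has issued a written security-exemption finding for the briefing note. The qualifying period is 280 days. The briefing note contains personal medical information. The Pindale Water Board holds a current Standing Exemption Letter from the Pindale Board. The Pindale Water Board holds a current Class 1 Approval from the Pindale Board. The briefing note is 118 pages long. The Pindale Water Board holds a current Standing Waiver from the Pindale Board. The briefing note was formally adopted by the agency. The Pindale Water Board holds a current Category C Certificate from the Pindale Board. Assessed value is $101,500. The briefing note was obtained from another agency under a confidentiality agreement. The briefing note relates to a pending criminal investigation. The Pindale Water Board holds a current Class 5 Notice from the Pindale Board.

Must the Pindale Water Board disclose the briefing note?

Exception (a) requires that the record is a draft not yet adopted by the agency; but the briefing note has been formally adopted, so (a) is unavailable.
Exception (b): a written security-exemption finding has been issued; the qualifying period is 280 days, less than the 340 days limit — every condition holds. But: (e) operates against (b): a current General Clearance is held. (b) is therefore removed.
Exception (c) is satisfied on its face — the number of pages in the record is 118, under the 159 limit; the briefing note was obtained under a confidentiality agreement. Considering the limiting provisions: (f) would limit (c) — a current Standing Waiver is held — but (g) sets (f) aside: (g) is triggered — the reportable unit count is 68, less than the 70 limit. (h) operates (the baseline figure is 454, meeting the 362 threshold), but yields to (i): (i) operates against (h): a current Class 1 Approval is held. (j) operates (Dmitri is the subject of the briefing note), but yields to (k): (k) operates against (j): a current Class 5 Notice is held. (l) does not operate here (the registered capacity is 1,950 units, short of 2,550 units), so (k) stands. Exception (c) stands.
Exception (d) is satisfied on its face — the briefing note relates to a pending investigation; a current Standing Exemption Letter is held; assessed value is $101,500, below the $113,000 limit. Turning to paragraphs (m)–(n): (m) is engaged — a current Category C Certificate is held. (n) is not triggered (the record's age is 12 years, short of 13 years), so (m) stands. (d) is therefore removed.

No — exception (c) applies; the Pindale Water Board is not required to disclose the briefing note.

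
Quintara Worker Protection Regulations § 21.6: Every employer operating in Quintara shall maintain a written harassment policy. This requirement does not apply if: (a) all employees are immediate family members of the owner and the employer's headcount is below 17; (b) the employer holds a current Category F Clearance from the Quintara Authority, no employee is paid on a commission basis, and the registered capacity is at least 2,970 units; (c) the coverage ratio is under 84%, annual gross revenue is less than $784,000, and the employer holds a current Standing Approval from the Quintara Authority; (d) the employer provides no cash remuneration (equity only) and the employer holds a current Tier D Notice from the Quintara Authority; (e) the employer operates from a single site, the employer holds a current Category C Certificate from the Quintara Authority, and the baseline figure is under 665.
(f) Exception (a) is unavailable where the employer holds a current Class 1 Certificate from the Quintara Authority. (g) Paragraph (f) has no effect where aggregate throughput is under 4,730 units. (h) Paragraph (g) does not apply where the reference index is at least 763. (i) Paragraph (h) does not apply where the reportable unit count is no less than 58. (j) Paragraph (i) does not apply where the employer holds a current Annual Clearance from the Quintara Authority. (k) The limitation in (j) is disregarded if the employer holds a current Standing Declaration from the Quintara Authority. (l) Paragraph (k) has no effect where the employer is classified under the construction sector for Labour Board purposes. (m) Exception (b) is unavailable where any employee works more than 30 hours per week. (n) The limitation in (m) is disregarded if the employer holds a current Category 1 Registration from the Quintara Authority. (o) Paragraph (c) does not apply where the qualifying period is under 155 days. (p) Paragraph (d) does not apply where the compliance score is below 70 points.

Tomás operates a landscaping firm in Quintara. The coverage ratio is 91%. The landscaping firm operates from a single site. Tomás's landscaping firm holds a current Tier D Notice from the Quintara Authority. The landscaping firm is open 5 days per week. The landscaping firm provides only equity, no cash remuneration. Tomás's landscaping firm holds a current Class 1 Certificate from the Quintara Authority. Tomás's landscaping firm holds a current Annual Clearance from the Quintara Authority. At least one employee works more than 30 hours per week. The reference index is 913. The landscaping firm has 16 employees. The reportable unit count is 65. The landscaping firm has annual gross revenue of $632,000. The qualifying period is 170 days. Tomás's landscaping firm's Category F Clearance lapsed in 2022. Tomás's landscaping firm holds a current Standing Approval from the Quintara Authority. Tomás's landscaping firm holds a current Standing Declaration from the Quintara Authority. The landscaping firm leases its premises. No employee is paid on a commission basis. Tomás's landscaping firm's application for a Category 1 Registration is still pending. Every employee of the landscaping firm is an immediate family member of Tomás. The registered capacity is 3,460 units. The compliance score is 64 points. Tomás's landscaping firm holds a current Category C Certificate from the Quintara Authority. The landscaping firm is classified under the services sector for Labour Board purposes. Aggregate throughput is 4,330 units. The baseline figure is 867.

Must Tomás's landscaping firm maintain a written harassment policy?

No — exception (a) applies; Tomás's landscaping firm is not required to maintain a written harassment policy.

Exception (a)'s conditions are all satisfied: every employee is an immediate family member; the employer's headcount is 16, below the 17 limit. As to paragraphs (f)–(l): (f) is triggered (a current Class 1 Certificate is held), but is overridden by (g): (g) operates against (f): aggregate throughput is 4,330 units, under the 4,730 units limit. (h) would limit (g) — the reference index is 913, meeting the 763 threshold — but (i) sets (h) aside: (i) operates against (h): the reportable unit count is 65, meeting the 58 threshold. (j) applies (a current Annual Clearance is held), but is displaced by (k): (k) operates against (j): a current Standing Declaration is held. (l), which would lift (k), is not engaged — the landscaping firm is classified under the services sector. So (a) applies.
Exception (b) requires that the employer holds a current Category F Clearance from the Quintara Authority; but the Category F Clearance is not current, so (b) is unavailable.
Exception (c) does not apply: the coverage ratio is 91%, not under 84%.
Exception (d)'s conditions are all satisfied: remuneration is equity-only; a current Tier D Notice is held. However, paragraph (p) must be considered: (p) operates against (d): the compliance score is 64 points, below the 70 points limit. So (d) is unavailable.
Exception (e) does not apply: the baseline figure is 867, not under 665.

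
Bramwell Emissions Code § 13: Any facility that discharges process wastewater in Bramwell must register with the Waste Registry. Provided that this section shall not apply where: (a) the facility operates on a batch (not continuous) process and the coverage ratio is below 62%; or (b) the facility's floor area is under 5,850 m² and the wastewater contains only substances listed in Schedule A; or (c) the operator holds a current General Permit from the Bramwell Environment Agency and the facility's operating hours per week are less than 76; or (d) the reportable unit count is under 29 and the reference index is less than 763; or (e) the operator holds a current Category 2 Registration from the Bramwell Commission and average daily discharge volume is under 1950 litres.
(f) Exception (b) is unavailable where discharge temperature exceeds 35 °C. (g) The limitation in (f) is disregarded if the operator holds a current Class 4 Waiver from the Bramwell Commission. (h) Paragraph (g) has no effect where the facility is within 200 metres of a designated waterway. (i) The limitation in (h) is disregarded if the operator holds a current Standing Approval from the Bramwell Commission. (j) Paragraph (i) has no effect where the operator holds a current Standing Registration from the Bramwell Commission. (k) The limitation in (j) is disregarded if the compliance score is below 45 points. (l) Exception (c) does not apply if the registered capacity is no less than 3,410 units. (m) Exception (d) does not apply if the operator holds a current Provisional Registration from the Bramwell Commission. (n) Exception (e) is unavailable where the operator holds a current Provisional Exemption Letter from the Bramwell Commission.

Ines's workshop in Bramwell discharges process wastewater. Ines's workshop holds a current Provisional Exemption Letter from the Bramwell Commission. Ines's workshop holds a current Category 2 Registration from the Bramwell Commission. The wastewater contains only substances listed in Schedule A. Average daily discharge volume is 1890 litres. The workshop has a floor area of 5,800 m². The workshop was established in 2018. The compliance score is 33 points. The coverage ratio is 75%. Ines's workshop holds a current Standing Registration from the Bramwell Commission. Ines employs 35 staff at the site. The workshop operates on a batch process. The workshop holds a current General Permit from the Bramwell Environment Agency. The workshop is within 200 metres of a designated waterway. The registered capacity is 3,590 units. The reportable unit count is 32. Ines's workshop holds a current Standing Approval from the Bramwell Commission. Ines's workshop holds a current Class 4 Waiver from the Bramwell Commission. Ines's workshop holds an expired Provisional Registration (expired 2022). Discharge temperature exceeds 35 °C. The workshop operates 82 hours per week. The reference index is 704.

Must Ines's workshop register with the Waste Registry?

Exception (a) fails — the coverage ratio is 75%, not below 62%.
All of (b)'s requirements are met (the facility's floor area is 5,800 m², under the 5,850 m² limit; the wastewater is Schedule-A-only). As to paragraphs (f)–(k): (f) would limit (b) — discharge temperature exceeds 35 °C — but (g) sets (f) aside: (g) operates against (f): a current Class 4 Waiver is held. (h) would limit (g) — the workshop is within 200 m of a designated waterway — but (i) sets (h) aside: (i) applies — a current Standing Approval is held. (j) would limit (i) — a current Standing Registration is held — but (k) sets (j) aside: (k) operates against (j): the compliance score is 33 points, below the 45 points limit. Exception (b) stands.
Exception (c) requires that the facility's operating hours per week are less than 76; but the facility's operating hours per week are 82, not less than 76, so (c) is unavailable.
Exception (d) requires that the reportable unit count is under 29; but the reportable unit count is 32, not under 29, so (d) is unavailable.
All of (e)'s requirements are met (a current Category 2 Registration is held; average daily discharge volume is 1890 litres, under the 1950 litres limit). But: (n) is triggered — a current Provisional Exemption Letter is held. (e) is therefore removed.

No — exception (b) applies; Ines's workshop is not required to register with the Waste Registry.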